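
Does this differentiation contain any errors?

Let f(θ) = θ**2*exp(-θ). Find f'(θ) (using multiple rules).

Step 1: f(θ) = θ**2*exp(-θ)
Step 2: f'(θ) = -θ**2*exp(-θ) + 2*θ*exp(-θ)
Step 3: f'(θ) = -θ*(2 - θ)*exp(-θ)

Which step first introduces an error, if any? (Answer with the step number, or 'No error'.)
Step 3

Step 3 is incorrect due to a sign flip.
The step shows: -θ*(2 - θ)*exp(-θ)
The correct value should be: θ*(2 - θ)*exp(-θ)

Explanation: The sign of the whole expression was flipped: the term θ*(2 - θ)*exp(-θ) was incorrectly written as -θ*(2 - θ)*exp(-θ)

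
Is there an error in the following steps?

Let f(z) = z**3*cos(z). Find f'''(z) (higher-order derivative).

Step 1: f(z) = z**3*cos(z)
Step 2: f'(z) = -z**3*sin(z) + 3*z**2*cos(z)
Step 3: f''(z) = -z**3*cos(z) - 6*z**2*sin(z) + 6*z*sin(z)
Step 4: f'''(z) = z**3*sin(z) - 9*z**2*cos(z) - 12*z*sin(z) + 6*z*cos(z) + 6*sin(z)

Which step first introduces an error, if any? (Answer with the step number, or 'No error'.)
Step 3

Step 3 is incorrect due to a wrong trig function.
The step shows: -z**3*cos(z) - 6*z**2*sin(z) + 6*z*sin(z)
The correct value should be: -z**3*cos(z) - 6*z**2*sin(z) + 6*z*cos(z)

Explanation: cos(z) was incorrectly written as sin(z): the term 6*z*cos(z) was incorrectly written as 6*z*sin(z)
The later steps are derived from this incorrect expression, so the error originates in Step 3.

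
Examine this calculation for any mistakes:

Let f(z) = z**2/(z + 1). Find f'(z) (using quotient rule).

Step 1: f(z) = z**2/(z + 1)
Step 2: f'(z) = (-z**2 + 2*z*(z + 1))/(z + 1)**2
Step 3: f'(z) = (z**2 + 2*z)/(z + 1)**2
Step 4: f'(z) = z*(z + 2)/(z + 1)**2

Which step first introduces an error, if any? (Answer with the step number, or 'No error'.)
No error

All steps in this derivation are correct.
The final answer f'(z) = z*(z + 2)/(z + 1)**2 is valid.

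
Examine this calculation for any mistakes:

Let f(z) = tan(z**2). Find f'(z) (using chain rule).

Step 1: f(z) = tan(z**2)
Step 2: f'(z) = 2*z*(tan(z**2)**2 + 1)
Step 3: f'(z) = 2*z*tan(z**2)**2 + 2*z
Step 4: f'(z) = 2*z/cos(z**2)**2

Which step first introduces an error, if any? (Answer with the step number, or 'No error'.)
No error

All steps in this derivation are correct.
The final answer f'(z) = 2*z/cos(z**2)**2 is valid.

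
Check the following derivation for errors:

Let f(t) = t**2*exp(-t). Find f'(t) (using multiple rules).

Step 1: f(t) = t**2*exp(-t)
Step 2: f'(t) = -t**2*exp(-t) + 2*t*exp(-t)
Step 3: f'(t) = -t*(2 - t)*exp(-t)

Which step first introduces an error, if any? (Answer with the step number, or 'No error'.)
Step 3

Step 3 is incorrect due to a sign flip.
The step shows: -t*(2 - t)*exp(-t)
The correct value should be: t*(2 - t)*exp(-t)

Explanation: The sign of the whole expression was flipped: the term t*(2 - t)*exp(-t) was incorrectly written as -t*(2 - t)*exp(-t)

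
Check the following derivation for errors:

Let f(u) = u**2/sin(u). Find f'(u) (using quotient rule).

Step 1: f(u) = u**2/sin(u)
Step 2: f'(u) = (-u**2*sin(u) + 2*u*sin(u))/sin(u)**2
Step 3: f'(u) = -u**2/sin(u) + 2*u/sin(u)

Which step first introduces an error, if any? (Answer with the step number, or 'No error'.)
Step 2

Step 2 is incorrect due to a wrong trig function.
The step shows: (-u**2*sin(u) + 2*u*sin(u))/sin(u)**2
The correct value should be: (-u**2*cos(u) + 2*u*sin(u))/sin(u)**2

Explanation: cos(u) was incorrectly written as sin(u): the term (-u**2*cos(u) + 2*u*sin(u))/sin(u)**2 was incorrectly written as (-u**2*sin(u) + 2*u*sin(u))/sin(u)**2
The later steps are derived from this incorrect expression, so the error originates in Step 2.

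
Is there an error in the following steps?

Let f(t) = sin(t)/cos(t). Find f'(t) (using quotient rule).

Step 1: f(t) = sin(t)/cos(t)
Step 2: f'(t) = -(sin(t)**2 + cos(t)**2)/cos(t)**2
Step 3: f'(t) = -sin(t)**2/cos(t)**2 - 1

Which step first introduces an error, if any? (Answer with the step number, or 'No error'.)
Step 2

Step 2 is incorrect due to a sign flip.
The step shows: -(sin(t)**2 + cos(t)**2)/cos(t)**2
The correct value should be: (sin(t)**2 + cos(t)**2)/cos(t)**2

Explanation: The sign of the whole expression was flipped: the term (sin(t)**2 + cos(t)**2)/cos(t)**2 was incorrectly written as -(sin(t)**2 + cos(t)**2)/cos(t)**2
The later steps are derived from this incorrect expression, so the error originates in Step 2.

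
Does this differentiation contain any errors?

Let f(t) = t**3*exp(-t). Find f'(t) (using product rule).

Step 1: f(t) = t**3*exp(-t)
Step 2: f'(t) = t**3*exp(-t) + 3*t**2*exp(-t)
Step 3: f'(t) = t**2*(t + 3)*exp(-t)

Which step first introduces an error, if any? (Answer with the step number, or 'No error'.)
Step 2

Step 2 is incorrect due to a sign flip.
The step shows: t**3*exp(-t) + 3*t**2*exp(-t)
The correct value should be: -t**3*exp(-t) + 3*t**2*exp(-t)

Explanation: The sign of one term was flipped: the term -t**3*exp(-t) was incorrectly written as t**3*exp(-t)
The later steps are derived from this incorrect expression, so the error originates in Step 2.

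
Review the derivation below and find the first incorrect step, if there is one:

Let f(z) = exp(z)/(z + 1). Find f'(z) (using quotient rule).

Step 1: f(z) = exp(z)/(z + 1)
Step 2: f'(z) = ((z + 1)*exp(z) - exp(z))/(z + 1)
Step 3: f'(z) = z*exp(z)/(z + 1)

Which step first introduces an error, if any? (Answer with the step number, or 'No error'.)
Step 2

Step 2 is incorrect due to a wrong exponent.
The step shows: ((z + 1)*exp(z) - exp(z))/(z + 1)
The correct value should be: ((z + 1)*exp(z) - exp(z))/(z + 1)**2

Explanation: The exponent -2 on z + 1 was incorrectly written as -1: the term ((z + 1)*exp(z) - exp(z))/(z + 1)**2 was incorrectly written as ((z + 1)*exp(z) - exp(z))/(z + 1)
The later steps are derived from this incorrect expression, so the error originates in Step 2.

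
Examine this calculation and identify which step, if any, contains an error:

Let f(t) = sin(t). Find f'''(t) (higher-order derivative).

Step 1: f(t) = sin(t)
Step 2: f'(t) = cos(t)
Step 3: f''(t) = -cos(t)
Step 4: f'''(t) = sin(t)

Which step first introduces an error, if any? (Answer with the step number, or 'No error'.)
Step 3

Step 3 is incorrect due to a wrong trig function.
The step shows: -cos(t)
The correct value should be: -sin(t)

Explanation: sin(t) was incorrectly written as cos(t): the term -sin(t) was incorrectly written as -cos(t)
The later steps are derived from this incorrect expression, so the error originates in Step 3.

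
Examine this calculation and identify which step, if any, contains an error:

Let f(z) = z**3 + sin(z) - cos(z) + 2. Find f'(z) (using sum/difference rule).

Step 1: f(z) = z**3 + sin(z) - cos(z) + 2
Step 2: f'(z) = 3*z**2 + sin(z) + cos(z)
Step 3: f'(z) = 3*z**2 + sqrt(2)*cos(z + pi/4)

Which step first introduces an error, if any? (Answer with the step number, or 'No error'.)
Step 3

Step 3 is incorrect due to a wrong trig function.
The step shows: 3*z**2 + sqrt(2)*cos(z + pi/4)
The correct value should be: 3*z**2 + sqrt(2)*sin(z + pi/4)

Explanation: sin(z + pi/4) was incorrectly written as cos(z + pi/4): the term sqrt(2)*sin(z + pi/4) was incorrectly written as sqrt(2)*cos(z + pi/4)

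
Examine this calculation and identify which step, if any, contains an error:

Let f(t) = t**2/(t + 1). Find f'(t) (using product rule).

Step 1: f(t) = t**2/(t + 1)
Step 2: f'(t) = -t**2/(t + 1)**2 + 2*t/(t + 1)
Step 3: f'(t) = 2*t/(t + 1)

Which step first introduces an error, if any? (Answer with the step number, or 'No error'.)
Step 3

Step 3 is incorrect due to a dropped term.
The step shows: 2*t/(t + 1)
The correct value should be: -t**2/(t**2 + 2*t + 1) + 2*t/(t + 1)

Explanation: A term was dropped: the term -t**2/(t**2 + 2*t + 1) was incorrectly omitted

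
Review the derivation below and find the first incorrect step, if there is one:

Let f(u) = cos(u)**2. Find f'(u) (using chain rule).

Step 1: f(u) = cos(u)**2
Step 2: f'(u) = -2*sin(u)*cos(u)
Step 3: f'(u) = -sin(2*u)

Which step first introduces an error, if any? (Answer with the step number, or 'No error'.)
No error

All steps in this derivation are correct.
The final answer f'(u) = -sin(2*u) is valid.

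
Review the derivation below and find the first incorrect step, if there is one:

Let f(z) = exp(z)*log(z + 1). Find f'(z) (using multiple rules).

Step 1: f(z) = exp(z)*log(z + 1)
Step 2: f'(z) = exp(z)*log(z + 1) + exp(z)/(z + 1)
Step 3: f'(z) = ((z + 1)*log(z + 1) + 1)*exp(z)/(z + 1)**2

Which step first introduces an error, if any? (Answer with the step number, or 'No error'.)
Step 3

Step 3 is incorrect due to a wrong exponent.
The step shows: ((z + 1)*log(z + 1) + 1)*exp(z)/(z + 1)**2
The correct value should be: ((z + 1)*log(z + 1) + 1)*exp(z)/(z + 1)

Explanation: The exponent -1 on z + 1 was incorrectly written as -2: the term ((z + 1)*log(z + 1) + 1)*exp(z)/(z + 1) was incorrectly written as ((z + 1)*log(z + 1) + 1)*exp(z)/(z + 1)**2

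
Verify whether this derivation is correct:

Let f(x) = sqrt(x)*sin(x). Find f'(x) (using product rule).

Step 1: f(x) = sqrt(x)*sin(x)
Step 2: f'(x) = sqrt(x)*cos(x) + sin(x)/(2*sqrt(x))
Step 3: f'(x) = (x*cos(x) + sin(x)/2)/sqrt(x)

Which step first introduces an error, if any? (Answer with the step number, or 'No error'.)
No error

All steps in this derivation are correct.
The final answer f'(x) = (x*cos(x) + sin(x)/2)/sqrt(x) is valid.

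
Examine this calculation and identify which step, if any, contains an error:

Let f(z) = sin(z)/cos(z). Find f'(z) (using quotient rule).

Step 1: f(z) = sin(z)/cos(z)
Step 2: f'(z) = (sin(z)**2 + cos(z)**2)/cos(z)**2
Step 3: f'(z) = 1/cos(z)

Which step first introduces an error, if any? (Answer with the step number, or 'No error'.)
Step 3

Step 3 is incorrect due to a wrong exponent.
The step shows: 1/cos(z)
The correct value should be: cos(z)**(-2)

Explanation: The exponent -2 on cos(z) was incorrectly written as -1: the term cos(z)**(-2) was incorrectly written as 1/cos(z)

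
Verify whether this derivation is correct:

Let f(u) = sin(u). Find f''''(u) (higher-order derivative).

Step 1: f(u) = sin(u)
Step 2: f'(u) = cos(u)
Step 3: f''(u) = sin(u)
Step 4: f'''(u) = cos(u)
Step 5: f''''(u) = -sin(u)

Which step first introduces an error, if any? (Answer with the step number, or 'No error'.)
Step 3

Step 3 is incorrect due to a sign flip.
The step shows: sin(u)
The correct value should be: -sin(u)

Explanation: The sign of the whole expression was flipped: the term -sin(u) was incorrectly written as sin(u)
The later steps are derived from this incorrect expression, so the error originates in Step 3.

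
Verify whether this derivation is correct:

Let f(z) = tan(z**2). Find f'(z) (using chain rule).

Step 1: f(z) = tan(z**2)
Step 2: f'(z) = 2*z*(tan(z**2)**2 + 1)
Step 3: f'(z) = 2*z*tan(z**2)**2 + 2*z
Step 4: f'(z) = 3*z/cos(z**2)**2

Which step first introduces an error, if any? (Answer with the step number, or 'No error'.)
Step 4

Step 4 is incorrect due to a wrong coefficient.
The step shows: 3*z/cos(z**2)**2
The correct value should be: 2*z/cos(z**2)**2

Explanation: The coefficient 2 was incorrectly written as 3: the term 2*z/cos(z**2)**2 was incorrectly written as 3*z/cos(z**2)**2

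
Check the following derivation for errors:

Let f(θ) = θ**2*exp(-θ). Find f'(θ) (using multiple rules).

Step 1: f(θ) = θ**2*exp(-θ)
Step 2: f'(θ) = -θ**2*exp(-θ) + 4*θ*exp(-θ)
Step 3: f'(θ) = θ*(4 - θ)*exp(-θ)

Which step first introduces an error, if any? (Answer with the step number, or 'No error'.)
Step 2

Step 2 is incorrect due to a wrong coefficient.
The step shows: -θ**2*exp(-θ) + 4*θ*exp(-θ)
The correct value should be: -θ**2*exp(-θ) + 2*θ*exp(-θ)

Explanation: The coefficient 2 was incorrectly written as 4: the term 2*θ*exp(-θ) was incorrectly written as 4*θ*exp(-θ)
The later steps are derived from this incorrect expression, so the error originates in Step 2.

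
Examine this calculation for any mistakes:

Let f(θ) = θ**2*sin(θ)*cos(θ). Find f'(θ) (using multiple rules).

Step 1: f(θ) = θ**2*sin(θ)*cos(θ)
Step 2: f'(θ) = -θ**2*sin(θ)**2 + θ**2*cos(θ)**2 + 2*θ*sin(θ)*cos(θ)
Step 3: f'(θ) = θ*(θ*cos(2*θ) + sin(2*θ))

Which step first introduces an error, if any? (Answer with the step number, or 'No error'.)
No error

All steps in this derivation are correct.
The final answer f'(θ) = θ*(θ*cos(2*θ) + sin(2*θ)) is valid.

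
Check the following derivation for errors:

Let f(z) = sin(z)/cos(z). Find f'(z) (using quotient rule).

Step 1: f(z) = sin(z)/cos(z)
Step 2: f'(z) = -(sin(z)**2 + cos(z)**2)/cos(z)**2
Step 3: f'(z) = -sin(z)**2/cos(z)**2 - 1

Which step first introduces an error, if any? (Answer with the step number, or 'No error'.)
Step 2

Step 2 is incorrect due to a sign flip.
The step shows: -(sin(z)**2 + cos(z)**2)/cos(z)**2
The correct value should be: (sin(z)**2 + cos(z)**2)/cos(z)**2

Explanation: The sign of the whole expression was flipped: the term (sin(z)**2 + cos(z)**2)/cos(z)**2 was incorrectly written as -(sin(z)**2 + cos(z)**2)/cos(z)**2
The later steps are derived from this incorrect expression, so the error originates in Step 2.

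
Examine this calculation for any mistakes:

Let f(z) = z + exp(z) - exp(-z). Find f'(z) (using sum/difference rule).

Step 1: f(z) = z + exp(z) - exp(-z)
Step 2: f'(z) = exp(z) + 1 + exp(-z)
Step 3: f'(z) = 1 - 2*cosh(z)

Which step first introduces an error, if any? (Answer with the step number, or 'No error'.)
Step 3

Step 3 is incorrect due to a sign flip.
The step shows: 1 - 2*cosh(z)
The correct value should be: 2*cosh(z) + 1

Explanation: The sign of one term was flipped: the term 2*cosh(z) was incorrectly written as -2*cosh(z)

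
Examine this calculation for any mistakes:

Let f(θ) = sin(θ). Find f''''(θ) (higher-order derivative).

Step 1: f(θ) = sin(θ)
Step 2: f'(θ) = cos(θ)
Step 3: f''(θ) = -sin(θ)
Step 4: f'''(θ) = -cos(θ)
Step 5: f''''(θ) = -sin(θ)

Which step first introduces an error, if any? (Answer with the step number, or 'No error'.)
Step 5

Step 5 is incorrect due to a sign flip.
The step shows: -sin(θ)
The correct value should be: sin(θ)

Explanation: The sign of the whole expression was flipped: the term sin(θ) was incorrectly written as -sin(θ)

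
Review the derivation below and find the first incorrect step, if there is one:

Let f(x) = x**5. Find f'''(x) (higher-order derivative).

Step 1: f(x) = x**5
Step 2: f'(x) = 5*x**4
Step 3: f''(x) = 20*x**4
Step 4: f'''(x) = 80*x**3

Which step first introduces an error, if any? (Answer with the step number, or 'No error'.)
Step 3

Step 3 is incorrect due to a wrong exponent.
The step shows: 20*x**4
The correct value should be: 20*x**3

Explanation: The exponent 3 on x was incorrectly written as 4: the term 20*x**3 was incorrectly written as 20*x**4
The later steps are derived from this incorrect expression, so the error originates in Step 3.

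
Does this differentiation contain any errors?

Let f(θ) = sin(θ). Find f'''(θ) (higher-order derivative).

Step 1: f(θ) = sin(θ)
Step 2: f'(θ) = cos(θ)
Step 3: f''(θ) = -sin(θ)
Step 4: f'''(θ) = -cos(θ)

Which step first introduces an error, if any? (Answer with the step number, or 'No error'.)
No error

All steps in this derivation are correct.
The final answer f'''(θ) = -cos(θ) is valid.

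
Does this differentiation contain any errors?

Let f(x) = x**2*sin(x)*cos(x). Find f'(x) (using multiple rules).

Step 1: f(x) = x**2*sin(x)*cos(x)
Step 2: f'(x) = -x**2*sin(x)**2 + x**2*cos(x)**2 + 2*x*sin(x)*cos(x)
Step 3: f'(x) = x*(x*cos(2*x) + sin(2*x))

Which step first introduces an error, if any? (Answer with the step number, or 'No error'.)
No error

All steps in this derivation are correct.
The final answer f'(x) = x*(x*cos(2*x) + sin(2*x)) is valid.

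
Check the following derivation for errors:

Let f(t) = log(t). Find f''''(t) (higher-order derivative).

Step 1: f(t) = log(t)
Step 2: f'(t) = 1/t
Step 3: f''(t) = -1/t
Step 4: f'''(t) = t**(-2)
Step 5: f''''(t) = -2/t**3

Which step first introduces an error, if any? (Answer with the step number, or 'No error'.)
Step 3

Step 3 is incorrect due to a wrong exponent.
The step shows: -1/t
The correct value should be: -1/t**2

Explanation: The exponent -2 on t was incorrectly written as -1: the term -1/t**2 was incorrectly written as -1/t
The later steps are derived from this incorrect expression, so the error originates in Step 3.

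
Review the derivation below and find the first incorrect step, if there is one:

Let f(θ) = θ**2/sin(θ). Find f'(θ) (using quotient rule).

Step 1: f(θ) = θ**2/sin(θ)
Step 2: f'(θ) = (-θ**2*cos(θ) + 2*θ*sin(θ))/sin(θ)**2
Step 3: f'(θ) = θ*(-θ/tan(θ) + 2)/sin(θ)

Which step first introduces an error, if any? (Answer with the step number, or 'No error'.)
No error

All steps in this derivation are correct.
The final answer f'(θ) = θ*(-θ/tan(θ) + 2)/sin(θ) is valid.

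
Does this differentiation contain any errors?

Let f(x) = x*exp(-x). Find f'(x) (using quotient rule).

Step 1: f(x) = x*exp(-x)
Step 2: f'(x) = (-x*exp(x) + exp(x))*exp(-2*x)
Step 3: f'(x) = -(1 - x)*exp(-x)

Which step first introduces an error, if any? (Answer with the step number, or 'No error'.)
Step 3

Step 3 is incorrect due to a sign flip.
The step shows: -(1 - x)*exp(-x)
The correct value should be: (1 - x)*exp(-x)

Explanation: The sign of the whole expression was flipped: the term (1 - x)*exp(-x) was incorrectly written as -(1 - x)*exp(-x)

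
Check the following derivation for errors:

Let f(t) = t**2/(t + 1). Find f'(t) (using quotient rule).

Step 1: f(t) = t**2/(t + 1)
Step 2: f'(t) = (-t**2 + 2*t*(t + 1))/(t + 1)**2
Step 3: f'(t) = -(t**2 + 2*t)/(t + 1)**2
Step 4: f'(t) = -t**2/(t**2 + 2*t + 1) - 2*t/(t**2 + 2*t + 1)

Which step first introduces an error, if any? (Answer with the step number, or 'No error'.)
Step 3

Step 3 is incorrect due to a sign flip.
The step shows: -(t**2 + 2*t)/(t + 1)**2
The correct value should be: (t**2 + 2*t)/(t + 1)**2

Explanation: The sign of the whole expression was flipped: the term (t**2 + 2*t)/(t + 1)**2 was incorrectly written as -(t**2 + 2*t)/(t + 1)**2
The later steps are derived from this incorrect expression, so the error originates in Step 3.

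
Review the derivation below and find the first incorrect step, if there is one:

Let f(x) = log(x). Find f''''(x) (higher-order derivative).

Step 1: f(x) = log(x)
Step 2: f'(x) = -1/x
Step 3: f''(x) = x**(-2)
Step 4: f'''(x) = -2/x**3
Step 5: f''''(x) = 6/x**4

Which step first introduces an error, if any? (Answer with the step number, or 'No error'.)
Step 2

Step 2 is incorrect due to a sign flip.
The step shows: -1/x
The correct value should be: 1/x

Explanation: The sign of the whole expression was flipped: the term 1/x was incorrectly written as -1/x
The later steps are derived from this incorrect expression, so the error originates in Step 2.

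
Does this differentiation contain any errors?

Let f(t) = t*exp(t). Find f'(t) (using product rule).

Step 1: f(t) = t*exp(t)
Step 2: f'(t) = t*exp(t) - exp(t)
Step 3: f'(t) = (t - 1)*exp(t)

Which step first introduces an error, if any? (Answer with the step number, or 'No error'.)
Step 2

Step 2 is incorrect due to a sign flip.
The step shows: t*exp(t) - exp(t)
The correct value should be: t*exp(t) + exp(t)

Explanation: The sign of one term was flipped: the term exp(t) was incorrectly written as -exp(t)
The later steps are derived from this incorrect expression, so the error originates in Step 2.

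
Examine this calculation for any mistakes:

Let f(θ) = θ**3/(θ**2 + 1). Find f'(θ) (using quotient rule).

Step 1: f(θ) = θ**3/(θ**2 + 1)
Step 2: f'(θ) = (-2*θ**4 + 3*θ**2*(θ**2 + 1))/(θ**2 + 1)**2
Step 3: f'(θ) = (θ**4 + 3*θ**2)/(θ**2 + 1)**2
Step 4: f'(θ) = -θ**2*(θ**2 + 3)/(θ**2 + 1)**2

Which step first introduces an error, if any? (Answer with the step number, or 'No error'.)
Step 4

Step 4 is incorrect due to a sign flip.
The step shows: -θ**2*(θ**2 + 3)/(θ**2 + 1)**2
The correct value should be: θ**2*(θ**2 + 3)/(θ**2 + 1)**2

Explanation: The sign of the whole expression was flipped: the term θ**2*(θ**2 + 3)/(θ**2 + 1)**2 was incorrectly written as -θ**2*(θ**2 + 3)/(θ**2 + 1)**2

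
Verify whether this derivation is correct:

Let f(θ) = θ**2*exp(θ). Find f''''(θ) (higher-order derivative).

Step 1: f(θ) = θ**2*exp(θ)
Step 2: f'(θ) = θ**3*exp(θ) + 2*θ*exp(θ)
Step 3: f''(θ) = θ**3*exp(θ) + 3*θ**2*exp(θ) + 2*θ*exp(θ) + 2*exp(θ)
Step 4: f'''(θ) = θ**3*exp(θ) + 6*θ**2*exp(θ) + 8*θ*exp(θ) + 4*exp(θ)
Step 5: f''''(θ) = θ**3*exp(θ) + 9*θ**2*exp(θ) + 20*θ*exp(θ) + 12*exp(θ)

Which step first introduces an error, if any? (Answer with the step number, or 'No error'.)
Step 2

Step 2 is incorrect due to a wrong exponent.
The step shows: θ**3*exp(θ) + 2*θ*exp(θ)
The correct value should be: θ**2*exp(θ) + 2*θ*exp(θ)

Explanation: The exponent 2 on θ was incorrectly written as 3: the term θ**2*exp(θ) was incorrectly written as θ**3*exp(θ)
The later steps are derived from this incorrect expression, so the error originates in Step 2.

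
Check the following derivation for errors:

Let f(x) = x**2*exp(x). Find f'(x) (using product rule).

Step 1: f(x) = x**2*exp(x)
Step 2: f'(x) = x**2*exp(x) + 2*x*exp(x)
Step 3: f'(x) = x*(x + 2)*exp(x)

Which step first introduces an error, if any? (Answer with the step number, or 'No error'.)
No error

All steps in this derivation are correct.
The final answer f'(x) = x*(x + 2)*exp(x) is valid.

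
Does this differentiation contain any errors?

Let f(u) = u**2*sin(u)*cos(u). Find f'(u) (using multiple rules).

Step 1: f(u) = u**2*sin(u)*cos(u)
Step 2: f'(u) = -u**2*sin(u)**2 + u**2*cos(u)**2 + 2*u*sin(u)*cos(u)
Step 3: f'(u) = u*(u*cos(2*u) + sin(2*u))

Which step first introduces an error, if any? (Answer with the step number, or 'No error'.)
No error

All steps in this derivation are correct.
The final answer f'(u) = u*(u*cos(2*u) + sin(2*u)) is valid.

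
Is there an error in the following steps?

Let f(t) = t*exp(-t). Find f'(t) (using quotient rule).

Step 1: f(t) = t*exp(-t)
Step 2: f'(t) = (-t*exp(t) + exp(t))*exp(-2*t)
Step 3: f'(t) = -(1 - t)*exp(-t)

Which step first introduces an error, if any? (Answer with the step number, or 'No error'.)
Step 3

Step 3 is incorrect due to a sign flip.
The step shows: -(1 - t)*exp(-t)
The correct value should be: (1 - t)*exp(-t)

Explanation: The sign of the whole expression was flipped: the term (1 - t)*exp(-t) was incorrectly written as -(1 - t)*exp(-t)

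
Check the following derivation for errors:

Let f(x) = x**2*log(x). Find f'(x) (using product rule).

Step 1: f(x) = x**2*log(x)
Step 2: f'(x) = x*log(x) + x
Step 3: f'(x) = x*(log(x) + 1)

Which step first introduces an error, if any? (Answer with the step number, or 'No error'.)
Step 2

Step 2 is incorrect due to a wrong coefficient.
The step shows: x*log(x) + x
The correct value should be: 2*x*log(x) + x

Explanation: The coefficient 2 was incorrectly written as 1: the term 2*x*log(x) was incorrectly written as x*log(x)
The later steps are derived from this incorrect expression, so the error originates in Step 2.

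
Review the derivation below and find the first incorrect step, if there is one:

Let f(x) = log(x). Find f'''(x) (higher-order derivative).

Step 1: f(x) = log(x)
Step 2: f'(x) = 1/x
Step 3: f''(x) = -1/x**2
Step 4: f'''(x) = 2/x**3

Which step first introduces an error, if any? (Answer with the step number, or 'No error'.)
No error

All steps in this derivation are correct.
The final answer f'''(x) = 2/x**3 is valid.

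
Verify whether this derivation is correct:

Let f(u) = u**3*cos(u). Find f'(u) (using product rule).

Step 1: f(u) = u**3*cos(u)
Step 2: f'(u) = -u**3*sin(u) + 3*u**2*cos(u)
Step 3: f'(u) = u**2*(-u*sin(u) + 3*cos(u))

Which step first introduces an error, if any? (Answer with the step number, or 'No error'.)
No error

All steps in this derivation are correct.
The final answer f'(u) = u**2*(-u*sin(u) + 3*cos(u)) is valid.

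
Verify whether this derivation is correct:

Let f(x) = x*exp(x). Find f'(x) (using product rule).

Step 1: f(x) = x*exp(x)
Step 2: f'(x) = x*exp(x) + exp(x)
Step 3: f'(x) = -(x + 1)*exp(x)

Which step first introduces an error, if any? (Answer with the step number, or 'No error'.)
Step 3

Step 3 is incorrect due to a sign flip.
The step shows: -(x + 1)*exp(x)
The correct value should be: (x + 1)*exp(x)

Explanation: The sign of the whole expression was flipped: the term (x + 1)*exp(x) was incorrectly written as -(x + 1)*exp(x)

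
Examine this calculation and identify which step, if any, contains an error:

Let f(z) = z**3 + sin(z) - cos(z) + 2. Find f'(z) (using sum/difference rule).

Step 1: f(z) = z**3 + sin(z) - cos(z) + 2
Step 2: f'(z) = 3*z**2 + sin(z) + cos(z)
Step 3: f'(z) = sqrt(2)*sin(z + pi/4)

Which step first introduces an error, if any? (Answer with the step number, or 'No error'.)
Step 3

Step 3 is incorrect due to a dropped term.
The step shows: sqrt(2)*sin(z + pi/4)
The correct value should be: 3*z**2 + sqrt(2)*sin(z + pi/4)

Explanation: A term was dropped: the term 3*z**2 was incorrectly omitted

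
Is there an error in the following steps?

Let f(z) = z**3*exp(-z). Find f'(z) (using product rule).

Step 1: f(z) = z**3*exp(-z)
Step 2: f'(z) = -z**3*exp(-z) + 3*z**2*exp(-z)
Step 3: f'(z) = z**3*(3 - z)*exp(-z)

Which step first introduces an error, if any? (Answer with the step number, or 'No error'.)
Step 3

Step 3 is incorrect due to a wrong exponent.
The step shows: z**3*(3 - z)*exp(-z)
The correct value should be: z**2*(3 - z)*exp(-z)

Explanation: The exponent 2 on z was incorrectly written as 3: the term z**2*(3 - z)*exp(-z) was incorrectly written as z**3*(3 - z)*exp(-z)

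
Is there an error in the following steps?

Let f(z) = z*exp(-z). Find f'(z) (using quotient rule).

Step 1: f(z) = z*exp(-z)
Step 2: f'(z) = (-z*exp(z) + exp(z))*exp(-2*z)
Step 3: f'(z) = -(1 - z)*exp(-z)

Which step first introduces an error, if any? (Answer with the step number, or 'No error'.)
Step 3

Step 3 is incorrect due to a sign flip.
The step shows: -(1 - z)*exp(-z)
The correct value should be: (1 - z)*exp(-z)

Explanation: The sign of the whole expression was flipped: the term (1 - z)*exp(-z) was incorrectly written as -(1 - z)*exp(-z)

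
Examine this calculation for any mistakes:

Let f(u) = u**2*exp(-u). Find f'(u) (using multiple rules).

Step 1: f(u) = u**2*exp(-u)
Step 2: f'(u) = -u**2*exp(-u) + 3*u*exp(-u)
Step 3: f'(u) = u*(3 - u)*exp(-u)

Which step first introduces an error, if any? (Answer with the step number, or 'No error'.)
Step 2

Step 2 is incorrect due to a wrong coefficient.
The step shows: -u**2*exp(-u) + 3*u*exp(-u)
The correct value should be: -u**2*exp(-u) + 2*u*exp(-u)

Explanation: The coefficient 2 was incorrectly written as 3: the term 2*u*exp(-u) was incorrectly written as 3*u*exp(-u)
The later steps are derived from this incorrect expression, so the error originates in Step 2.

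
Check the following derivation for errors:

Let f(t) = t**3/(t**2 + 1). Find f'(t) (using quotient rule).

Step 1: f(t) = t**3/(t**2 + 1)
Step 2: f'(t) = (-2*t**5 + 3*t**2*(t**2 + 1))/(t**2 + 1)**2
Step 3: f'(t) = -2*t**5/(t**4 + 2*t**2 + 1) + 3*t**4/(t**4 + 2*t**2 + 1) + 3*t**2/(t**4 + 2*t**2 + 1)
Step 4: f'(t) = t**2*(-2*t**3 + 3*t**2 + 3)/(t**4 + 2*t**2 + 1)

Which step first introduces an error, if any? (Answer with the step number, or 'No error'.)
Step 2

Step 2 is incorrect due to a wrong exponent.
The step shows: (-2*t**5 + 3*t**2*(t**2 + 1))/(t**2 + 1)**2
The correct value should be: (-2*t**4 + 3*t**2*(t**2 + 1))/(t**2 + 1)**2

Explanation: The exponent 4 on t was incorrectly written as 5: the term (-2*t**4 + 3*t**2*(t**2 + 1))/(t**2 + 1)**2 was incorrectly written as (-2*t**5 + 3*t**2*(t**2 + 1))/(t**2 + 1)**2
The later steps are derived from this incorrect expression, so the error originates in Step 2.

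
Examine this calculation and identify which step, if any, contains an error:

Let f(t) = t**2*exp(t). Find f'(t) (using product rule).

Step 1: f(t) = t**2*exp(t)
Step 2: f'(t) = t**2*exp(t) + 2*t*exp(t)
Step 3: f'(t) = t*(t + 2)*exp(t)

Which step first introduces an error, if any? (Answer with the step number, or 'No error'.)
No error

All steps in this derivation are correct.
The final answer f'(t) = t*(t + 2)*exp(t) is valid.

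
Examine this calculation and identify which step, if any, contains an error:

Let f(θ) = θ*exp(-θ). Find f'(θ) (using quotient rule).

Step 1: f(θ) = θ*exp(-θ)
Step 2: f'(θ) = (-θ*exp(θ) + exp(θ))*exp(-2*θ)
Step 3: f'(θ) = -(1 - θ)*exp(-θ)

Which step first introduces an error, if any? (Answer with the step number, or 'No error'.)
Step 3

Step 3 is incorrect due to a sign flip.
The step shows: -(1 - θ)*exp(-θ)
The correct value should be: (1 - θ)*exp(-θ)

Explanation: The sign of the whole expression was flipped: the term (1 - θ)*exp(-θ) was incorrectly written as -(1 - θ)*exp(-θ)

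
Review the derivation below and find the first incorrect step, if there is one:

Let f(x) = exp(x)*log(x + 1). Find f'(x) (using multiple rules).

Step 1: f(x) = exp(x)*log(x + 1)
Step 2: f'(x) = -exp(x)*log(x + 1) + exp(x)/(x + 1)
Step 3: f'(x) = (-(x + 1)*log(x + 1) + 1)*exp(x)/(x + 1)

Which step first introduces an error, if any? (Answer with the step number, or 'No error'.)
Step 2

Step 2 is incorrect due to a sign flip.
The step shows: -exp(x)*log(x + 1) + exp(x)/(x + 1)
The correct value should be: exp(x)*log(x + 1) + exp(x)/(x + 1)

Explanation: The sign of one term was flipped: the term exp(x)*log(x + 1) was incorrectly written as -exp(x)*log(x + 1)
The later steps are derived from this incorrect expression, so the error originates in Step 2.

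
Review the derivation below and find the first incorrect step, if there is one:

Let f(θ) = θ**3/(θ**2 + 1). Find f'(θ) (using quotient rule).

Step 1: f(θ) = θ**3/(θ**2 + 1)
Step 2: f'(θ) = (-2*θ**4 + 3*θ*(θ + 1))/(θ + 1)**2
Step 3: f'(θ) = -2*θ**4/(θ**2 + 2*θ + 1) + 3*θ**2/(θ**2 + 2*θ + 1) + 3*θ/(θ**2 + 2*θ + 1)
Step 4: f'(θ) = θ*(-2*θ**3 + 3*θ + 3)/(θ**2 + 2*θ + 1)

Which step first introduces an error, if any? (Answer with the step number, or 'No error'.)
Step 2

Step 2 is incorrect due to a wrong exponent.
The step shows: (-2*θ**4 + 3*θ*(θ + 1))/(θ + 1)**2
The correct value should be: (-2*θ**4 + 3*θ**2*(θ**2 + 1))/(θ**2 + 1)**2

Explanation: The exponent 2 on θ was incorrectly written as 1: the term (-2*θ**4 + 3*θ**2*(θ**2 + 1))/(θ**2 + 1)**2 was incorrectly written as (-2*θ**4 + 3*θ*(θ + 1))/(θ + 1)**2
The later steps are derived from this incorrect expression, so the error originates in Step 2.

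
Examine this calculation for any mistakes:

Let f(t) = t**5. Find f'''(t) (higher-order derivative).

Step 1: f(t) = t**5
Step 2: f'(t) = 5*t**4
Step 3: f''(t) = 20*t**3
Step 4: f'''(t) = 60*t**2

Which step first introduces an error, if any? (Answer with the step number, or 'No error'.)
No error

All steps in this derivation are correct.
The final answer f'''(t) = 60*t**2 is valid.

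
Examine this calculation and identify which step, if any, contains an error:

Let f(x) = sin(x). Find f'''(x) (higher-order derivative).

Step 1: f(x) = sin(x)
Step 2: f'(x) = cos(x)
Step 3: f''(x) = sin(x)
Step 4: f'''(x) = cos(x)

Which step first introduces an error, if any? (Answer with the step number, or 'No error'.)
Step 3

Step 3 is incorrect due to a sign flip.
The step shows: sin(x)
The correct value should be: -sin(x)

Explanation: The sign of the whole expression was flipped: the term -sin(x) was incorrectly written as sin(x)
The later steps are derived from this incorrect expression, so the error originates in Step 3.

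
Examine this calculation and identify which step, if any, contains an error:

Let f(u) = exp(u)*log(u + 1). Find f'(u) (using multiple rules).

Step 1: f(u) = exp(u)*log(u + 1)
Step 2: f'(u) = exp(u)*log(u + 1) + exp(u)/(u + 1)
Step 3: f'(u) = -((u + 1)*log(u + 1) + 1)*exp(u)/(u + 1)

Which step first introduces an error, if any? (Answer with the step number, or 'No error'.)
Step 3

Step 3 is incorrect due to a sign flip.
The step shows: -((u + 1)*log(u + 1) + 1)*exp(u)/(u + 1)
The correct value should be: ((u + 1)*log(u + 1) + 1)*exp(u)/(u + 1)

Explanation: The sign of the whole expression was flipped: the term ((u + 1)*log(u + 1) + 1)*exp(u)/(u + 1) was incorrectly written as -((u + 1)*log(u + 1) + 1)*exp(u)/(u + 1)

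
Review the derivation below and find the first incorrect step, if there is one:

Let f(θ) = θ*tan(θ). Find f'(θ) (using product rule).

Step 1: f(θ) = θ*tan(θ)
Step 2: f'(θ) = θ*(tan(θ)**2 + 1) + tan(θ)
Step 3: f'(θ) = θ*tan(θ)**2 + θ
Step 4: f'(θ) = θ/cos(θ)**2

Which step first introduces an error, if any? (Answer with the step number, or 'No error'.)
Step 3

Step 3 is incorrect due to a dropped term.
The step shows: θ*tan(θ)**2 + θ
The correct value should be: θ*tan(θ)**2 + θ + tan(θ)

Explanation: A term was dropped: the term tan(θ) was incorrectly omitted
The later steps are derived from this incorrect expression, so the error originates in Step 3.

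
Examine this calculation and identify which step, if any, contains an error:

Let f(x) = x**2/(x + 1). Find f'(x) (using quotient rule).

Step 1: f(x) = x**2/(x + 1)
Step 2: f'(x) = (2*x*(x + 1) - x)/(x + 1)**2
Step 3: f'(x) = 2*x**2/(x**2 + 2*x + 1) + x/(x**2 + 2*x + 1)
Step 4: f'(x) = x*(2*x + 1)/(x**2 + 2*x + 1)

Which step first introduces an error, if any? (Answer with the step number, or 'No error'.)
Step 2

Step 2 is incorrect due to a wrong exponent.
The step shows: (2*x*(x + 1) - x)/(x + 1)**2
The correct value should be: (-x**2 + 2*x*(x + 1))/(x + 1)**2

Explanation: The exponent 2 on x was incorrectly written as 1: the term (-x**2 + 2*x*(x + 1))/(x + 1)**2 was incorrectly written as (2*x*(x + 1) - x)/(x + 1)**2
The later steps are derived from this incorrect expression, so the error originates in Step 2.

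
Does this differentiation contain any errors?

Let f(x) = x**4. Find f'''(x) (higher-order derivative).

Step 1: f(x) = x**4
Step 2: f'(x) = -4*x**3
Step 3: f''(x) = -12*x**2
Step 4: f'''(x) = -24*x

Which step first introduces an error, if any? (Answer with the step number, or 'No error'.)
Step 2

Step 2 is incorrect due to a sign flip.
The step shows: -4*x**3
The correct value should be: 4*x**3

Explanation: The sign of the whole expression was flipped: the term 4*x**3 was incorrectly written as -4*x**3
The later steps are derived from this incorrect expression, so the error originates in Step 2.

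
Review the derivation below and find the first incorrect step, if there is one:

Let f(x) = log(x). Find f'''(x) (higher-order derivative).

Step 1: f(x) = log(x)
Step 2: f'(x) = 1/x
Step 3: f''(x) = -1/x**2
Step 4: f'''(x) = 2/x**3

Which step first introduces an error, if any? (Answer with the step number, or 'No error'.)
No error

All steps in this derivation are correct.
The final answer f'''(x) = 2/x**3 is valid.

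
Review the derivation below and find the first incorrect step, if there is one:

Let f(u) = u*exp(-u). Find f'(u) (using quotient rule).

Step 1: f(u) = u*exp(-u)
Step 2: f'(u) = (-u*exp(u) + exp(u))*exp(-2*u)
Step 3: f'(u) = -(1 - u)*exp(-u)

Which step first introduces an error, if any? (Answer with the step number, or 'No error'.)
Step 3

Step 3 is incorrect due to a sign flip.
The step shows: -(1 - u)*exp(-u)
The correct value should be: (1 - u)*exp(-u)

Explanation: The sign of the whole expression was flipped: the term (1 - u)*exp(-u) was incorrectly written as -(1 - u)*exp(-u)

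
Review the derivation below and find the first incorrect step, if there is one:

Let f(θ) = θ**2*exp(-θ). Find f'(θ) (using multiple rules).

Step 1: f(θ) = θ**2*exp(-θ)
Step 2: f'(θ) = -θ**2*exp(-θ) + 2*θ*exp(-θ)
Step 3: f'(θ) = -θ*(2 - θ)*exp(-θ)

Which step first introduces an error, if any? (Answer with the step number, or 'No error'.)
Step 3

Step 3 is incorrect due to a sign flip.
The step shows: -θ*(2 - θ)*exp(-θ)
The correct value should be: θ*(2 - θ)*exp(-θ)

Explanation: The sign of the whole expression was flipped: the term θ*(2 - θ)*exp(-θ) was incorrectly written as -θ*(2 - θ)*exp(-θ)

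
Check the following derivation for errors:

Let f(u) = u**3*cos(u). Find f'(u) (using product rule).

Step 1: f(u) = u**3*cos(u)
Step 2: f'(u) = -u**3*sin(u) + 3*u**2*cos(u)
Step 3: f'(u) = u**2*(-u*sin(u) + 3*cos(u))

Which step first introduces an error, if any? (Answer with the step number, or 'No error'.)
No error

All steps in this derivation are correct.
The final answer f'(u) = u**2*(-u*sin(u) + 3*cos(u)) is valid.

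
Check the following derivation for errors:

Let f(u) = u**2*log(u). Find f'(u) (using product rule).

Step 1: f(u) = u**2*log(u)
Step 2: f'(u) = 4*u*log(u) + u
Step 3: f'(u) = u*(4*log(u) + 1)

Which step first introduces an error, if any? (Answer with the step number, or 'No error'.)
Step 2

Step 2 is incorrect due to a wrong coefficient.
The step shows: 4*u*log(u) + u
The correct value should be: 2*u*log(u) + u

Explanation: The coefficient 2 was incorrectly written as 4: the term 2*u*log(u) was incorrectly written as 4*u*log(u)
The later steps are derived from this incorrect expression, so the error originates in Step 2.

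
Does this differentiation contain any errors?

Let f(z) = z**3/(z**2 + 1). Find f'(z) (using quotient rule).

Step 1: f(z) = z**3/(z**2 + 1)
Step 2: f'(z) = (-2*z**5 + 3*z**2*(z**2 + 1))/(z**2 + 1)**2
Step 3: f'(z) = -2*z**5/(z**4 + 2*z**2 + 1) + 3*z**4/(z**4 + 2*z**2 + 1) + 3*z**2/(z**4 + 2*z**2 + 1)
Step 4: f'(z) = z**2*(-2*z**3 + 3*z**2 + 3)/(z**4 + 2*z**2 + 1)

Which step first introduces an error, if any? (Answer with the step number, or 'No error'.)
Step 2

Step 2 is incorrect due to a wrong exponent.
The step shows: (-2*z**5 + 3*z**2*(z**2 + 1))/(z**2 + 1)**2
The correct value should be: (-2*z**4 + 3*z**2*(z**2 + 1))/(z**2 + 1)**2

Explanation: The exponent 4 on z was incorrectly written as 5: the term (-2*z**4 + 3*z**2*(z**2 + 1))/(z**2 + 1)**2 was incorrectly written as (-2*z**5 + 3*z**2*(z**2 + 1))/(z**2 + 1)**2
The later steps are derived from this incorrect expression, so the error originates in Step 2.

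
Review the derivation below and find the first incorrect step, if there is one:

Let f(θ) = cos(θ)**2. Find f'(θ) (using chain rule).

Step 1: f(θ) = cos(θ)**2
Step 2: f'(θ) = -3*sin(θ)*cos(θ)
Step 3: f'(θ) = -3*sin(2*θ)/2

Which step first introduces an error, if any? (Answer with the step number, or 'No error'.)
Step 2

Step 2 is incorrect due to a wrong coefficient.
The step shows: -3*sin(θ)*cos(θ)
The correct value should be: -2*sin(θ)*cos(θ)

Explanation: The coefficient -2 was incorrectly written as -3: the term -2*sin(θ)*cos(θ) was incorrectly written as -3*sin(θ)*cos(θ)
The later steps are derived from this incorrect expression, so the error originates in Step 2.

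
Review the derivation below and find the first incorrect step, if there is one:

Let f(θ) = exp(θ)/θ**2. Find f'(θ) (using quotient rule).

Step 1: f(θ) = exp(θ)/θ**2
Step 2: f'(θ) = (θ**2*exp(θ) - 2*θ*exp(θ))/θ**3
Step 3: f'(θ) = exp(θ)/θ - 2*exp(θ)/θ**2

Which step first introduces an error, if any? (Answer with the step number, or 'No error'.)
Step 2

Step 2 is incorrect due to a wrong exponent.
The step shows: (θ**2*exp(θ) - 2*θ*exp(θ))/θ**3
The correct value should be: (θ**2*exp(θ) - 2*θ*exp(θ))/θ**4

Explanation: The exponent -4 on θ was incorrectly written as -3: the term (θ**2*exp(θ) - 2*θ*exp(θ))/θ**4 was incorrectly written as (θ**2*exp(θ) - 2*θ*exp(θ))/θ**3
The later steps are derived from this incorrect expression, so the error originates in Step 2.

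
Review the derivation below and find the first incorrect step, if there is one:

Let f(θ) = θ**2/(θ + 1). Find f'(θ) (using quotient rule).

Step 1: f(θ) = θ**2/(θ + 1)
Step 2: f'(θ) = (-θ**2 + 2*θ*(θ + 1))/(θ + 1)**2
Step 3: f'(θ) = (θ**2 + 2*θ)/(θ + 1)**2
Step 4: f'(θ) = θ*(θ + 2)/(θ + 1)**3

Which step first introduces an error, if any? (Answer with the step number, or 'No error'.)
Step 4

Step 4 is incorrect due to a wrong exponent.
The step shows: θ*(θ + 2)/(θ + 1)**3
The correct value should be: θ*(θ + 2)/(θ + 1)**2

Explanation: The exponent -2 on θ + 1 was incorrectly written as -3: the term θ*(θ + 2)/(θ + 1)**2 was incorrectly written as θ*(θ + 2)/(θ + 1)**3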